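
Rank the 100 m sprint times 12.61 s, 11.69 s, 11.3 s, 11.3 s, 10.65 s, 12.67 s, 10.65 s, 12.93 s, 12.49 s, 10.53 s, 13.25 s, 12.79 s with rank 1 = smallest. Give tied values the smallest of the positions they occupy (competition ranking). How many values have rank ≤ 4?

5

Sorted (ascending): 10.53, 10.65, 10.65, 11.3, 11.3, 11.69, 12.49, 12.61, 12.67, 12.79, 12.93, 13.25
The 2 values of 10.65 occupy positions 2–3 → each gets rank 2.
The 2 values of 11.3 occupy positions 4–5 → each gets rank 4.
Ranks ≤ 4: {1, 2, 2, 4, 4} → 5 values.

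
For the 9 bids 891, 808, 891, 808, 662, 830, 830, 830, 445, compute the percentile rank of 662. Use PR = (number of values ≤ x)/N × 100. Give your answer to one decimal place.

22.2

N = 9.
Strictly below 662: 1. Equal to 662: 1.
PR = 2/9 × 100 = 22.2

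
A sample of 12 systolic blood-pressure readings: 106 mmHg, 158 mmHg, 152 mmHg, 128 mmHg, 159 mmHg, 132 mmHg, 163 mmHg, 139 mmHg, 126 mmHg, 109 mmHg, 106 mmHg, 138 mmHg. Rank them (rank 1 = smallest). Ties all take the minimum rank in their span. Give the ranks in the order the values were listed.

1, 10, 9, 5, 11, 6, 12, 8, 4, 3, 1, 7

Sorted (ascending): 106, 106, 109, 126, 128, 132, 138, 139, 152, 158, 159, 163
The 2 values of 106 occupy positions 1–2 → each gets rank 1.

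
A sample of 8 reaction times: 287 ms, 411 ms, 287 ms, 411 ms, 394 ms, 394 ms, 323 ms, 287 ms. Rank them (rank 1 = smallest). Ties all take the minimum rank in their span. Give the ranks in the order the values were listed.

Sorted (ascending): 287, 287, 287, 323, 394, 394, 411, 411
The 3 values of 287 occupy positions 1–3 → each gets rank 1.
The 2 values of 394 occupy positions 5–6 → each gets rank 5.
The 2 values of 411 occupy positions 7–8 → each gets rank 7.

1, 7, 1, 7, 5, 5, 4, 1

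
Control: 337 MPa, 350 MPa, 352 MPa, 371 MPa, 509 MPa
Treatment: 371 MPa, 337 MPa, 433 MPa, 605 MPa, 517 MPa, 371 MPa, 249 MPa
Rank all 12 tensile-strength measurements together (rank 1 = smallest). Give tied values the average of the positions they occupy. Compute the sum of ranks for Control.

28.5

Sorted (ascending): 249, 337, 337, 350, 352, 371, 371, 371, 433, 509, 517, 605
The 2 values of 337 occupy positions 2–3 → average rank (2+3)/2 = 2.5.
The 3 values of 371 occupy positions 6–8 → average rank 7.
Control values → pooled ranks: 337→2.5, 350→4, 352→5, 371→7, 509→10
Rank sum = 2.5 + 4 + 5 + 7 + 10 = 28.5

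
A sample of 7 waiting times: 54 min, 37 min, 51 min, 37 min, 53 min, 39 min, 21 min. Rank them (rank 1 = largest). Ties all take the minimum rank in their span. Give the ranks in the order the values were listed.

1, 5, 3, 5, 2, 4, 7

Sorted (descending): 54, 53, 51, 39, 37, 37, 21
The 2 values of 37 occupy positions 5–6 → each gets rank 5.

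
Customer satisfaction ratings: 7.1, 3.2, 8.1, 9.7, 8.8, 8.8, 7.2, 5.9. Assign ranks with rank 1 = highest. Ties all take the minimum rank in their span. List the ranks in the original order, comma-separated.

Sorted (descending): 9.7, 8.8, 8.8, 8.1, 7.2, 7.1, 5.9, 3.2
The 2 values of 8.8 occupy positions 2–3 → each gets rank 2.

6, 8, 4, 1, 2, 2, 5, 7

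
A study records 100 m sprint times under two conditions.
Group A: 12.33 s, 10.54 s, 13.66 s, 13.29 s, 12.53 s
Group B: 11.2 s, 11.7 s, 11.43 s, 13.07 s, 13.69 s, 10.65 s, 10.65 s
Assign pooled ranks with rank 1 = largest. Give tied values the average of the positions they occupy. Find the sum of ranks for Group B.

Sorted (descending): 13.69, 13.66, 13.29, 13.07, 12.53, 12.33, 11.7, 11.43, 11.2, 10.65, 10.65, 10.54
The 2 values of 10.65 occupy positions 10–11 → average rank (10+11)/2 = 10.5.
Group B values → pooled ranks: 11.2→9, 11.7→7, 11.43→8, 13.07→4, 13.69→1, 10.65→10.5, 10.65→10.5
Rank sum = 9 + 7 + 8 + 4 + 1 + 10.5 + 10.5 = 50

50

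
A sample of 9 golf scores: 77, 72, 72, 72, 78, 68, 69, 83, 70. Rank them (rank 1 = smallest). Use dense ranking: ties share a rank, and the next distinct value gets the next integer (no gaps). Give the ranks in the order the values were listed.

5, 4, 4, 4, 6, 1, 2, 7, 3

Sorted (ascending): 68, 69, 70, 72, 72, 72, 77, 78, 83
The 3 values of 72 share dense rank 4.
Remaining distinct values take the next consecutive integers.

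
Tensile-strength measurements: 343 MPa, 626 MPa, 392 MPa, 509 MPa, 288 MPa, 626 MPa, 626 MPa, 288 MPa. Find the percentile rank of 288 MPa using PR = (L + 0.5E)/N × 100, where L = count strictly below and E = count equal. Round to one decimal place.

12.5

N = 8.
Strictly below 288: 0. Equal to 288: 2.
PR = (0 + 0.5·2)/8 × 100 = 12.5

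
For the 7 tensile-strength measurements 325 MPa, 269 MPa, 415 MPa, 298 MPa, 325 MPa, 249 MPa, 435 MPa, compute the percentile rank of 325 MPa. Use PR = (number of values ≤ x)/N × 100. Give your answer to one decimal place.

N = 7.
Strictly below 325: 3. Equal to 325: 2.
PR = 5/7 × 100 = 71.4

71.4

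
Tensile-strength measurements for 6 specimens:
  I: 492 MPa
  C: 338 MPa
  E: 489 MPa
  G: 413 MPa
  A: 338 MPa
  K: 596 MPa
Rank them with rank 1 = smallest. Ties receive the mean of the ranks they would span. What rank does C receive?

Sorted (ascending): 338, 338, 413, 489, 492, 596
The 2 values of 338 occupy positions 1–2 → average rank (1+2)/2 = 1.5.
C has value 338 MPa → rank 1.5.

1.5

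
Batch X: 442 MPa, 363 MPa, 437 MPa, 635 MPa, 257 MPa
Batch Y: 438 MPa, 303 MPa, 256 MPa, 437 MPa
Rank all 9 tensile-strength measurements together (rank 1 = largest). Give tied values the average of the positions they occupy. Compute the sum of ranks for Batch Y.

Sorted (descending): 635, 442, 438, 437, 437, 363, 303, 257, 256
The 2 values of 437 occupy positions 4–5 → average rank (4+5)/2 = 4.5.
Batch Y values → pooled ranks: 438→3, 303→7, 256→9, 437→4.5
Rank sum = 3 + 7 + 9 + 4.5 = 23.5

23.5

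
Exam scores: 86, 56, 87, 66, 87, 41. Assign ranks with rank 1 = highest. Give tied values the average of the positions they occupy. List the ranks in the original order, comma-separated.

Sorted (descending): 87, 87, 86, 66, 56, 41
The 2 values of 87 occupy positions 1–2 → average rank (1+2)/2 = 1.5.

3, 5, 1.5, 4, 1.5, 6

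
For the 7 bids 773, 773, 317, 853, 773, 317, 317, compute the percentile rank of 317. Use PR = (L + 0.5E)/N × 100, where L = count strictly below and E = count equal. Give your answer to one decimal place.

21.4

N = 7.
Strictly below 317: 0. Equal to 317: 3.
PR = (0 + 0.5·3)/7 × 100 = 21.4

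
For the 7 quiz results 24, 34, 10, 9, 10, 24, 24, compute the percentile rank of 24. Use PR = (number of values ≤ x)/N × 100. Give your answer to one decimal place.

85.7

N = 7.
Strictly below 24: 3. Equal to 24: 3.
PR = 6/7 × 100 = 85.7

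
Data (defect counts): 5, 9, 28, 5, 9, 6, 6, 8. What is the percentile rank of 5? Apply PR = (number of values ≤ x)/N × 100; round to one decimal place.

N = 8.
Strictly below 5: 0. Equal to 5: 2.
PR = 2/8 × 100 = 25.0

25.0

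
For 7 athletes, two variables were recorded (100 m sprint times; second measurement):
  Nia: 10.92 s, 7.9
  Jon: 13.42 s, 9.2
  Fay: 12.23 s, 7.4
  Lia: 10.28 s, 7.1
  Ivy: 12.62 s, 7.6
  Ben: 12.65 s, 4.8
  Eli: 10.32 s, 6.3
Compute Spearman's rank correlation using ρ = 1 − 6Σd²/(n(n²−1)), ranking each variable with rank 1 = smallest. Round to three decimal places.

Ranks of variable 1: 3, 7, 4, 1, 5, 6, 2
Ranks of variable 2: 6, 7, 4, 3, 5, 1, 2
d = r₁ − r₂: -3, 0, 0, -2, 0, 5, 0
d²: 9, 0, 0, 4, 0, 25, 0; Σd² = 38
ρ = 1 − 6·38/(7·48) = 1 − 228/336 = 0.321

0.321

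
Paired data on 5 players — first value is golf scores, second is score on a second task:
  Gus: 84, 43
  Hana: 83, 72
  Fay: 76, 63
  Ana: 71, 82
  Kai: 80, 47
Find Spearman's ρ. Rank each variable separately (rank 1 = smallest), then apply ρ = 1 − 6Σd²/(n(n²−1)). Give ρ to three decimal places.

-0.700

Ranks of variable 1: 5, 4, 2, 1, 3
Ranks of variable 2: 1, 4, 3, 5, 2
d = r₁ − r₂: 4, 0, -1, -4, 1
d²: 16, 0, 1, 16, 1; Σd² = 34
ρ = 1 − 6·34/(5·24) = 1 − 204/120 = -0.700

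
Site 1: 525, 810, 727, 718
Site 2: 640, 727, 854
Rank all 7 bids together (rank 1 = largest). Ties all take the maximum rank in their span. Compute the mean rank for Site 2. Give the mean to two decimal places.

Sorted (descending): 854, 810, 727, 727, 718, 640, 525
The 2 values of 727 occupy positions 3–4 → each gets rank 4.
Site 2 values → pooled ranks: 640→6, 727→4, 854→1
Mean rank = (6 + 4 + 1) / 3 = 3.67

3.67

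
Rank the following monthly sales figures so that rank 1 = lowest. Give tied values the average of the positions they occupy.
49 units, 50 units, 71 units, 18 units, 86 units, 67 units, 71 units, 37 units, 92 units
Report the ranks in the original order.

Sorted (ascending): 18, 37, 49, 50, 67, 71, 71, 86, 92
The 2 values of 71 occupy positions 6–7 → average rank (6+7)/2 = 6.5.

3, 4, 6.5, 1, 8, 5, 6.5, 2, 9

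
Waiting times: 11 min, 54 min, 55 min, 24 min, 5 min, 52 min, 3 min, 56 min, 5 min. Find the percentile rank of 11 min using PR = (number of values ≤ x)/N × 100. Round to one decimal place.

44.4

N = 9.
Strictly below 11: 3. Equal to 11: 1.
PR = 4/9 × 100 = 44.4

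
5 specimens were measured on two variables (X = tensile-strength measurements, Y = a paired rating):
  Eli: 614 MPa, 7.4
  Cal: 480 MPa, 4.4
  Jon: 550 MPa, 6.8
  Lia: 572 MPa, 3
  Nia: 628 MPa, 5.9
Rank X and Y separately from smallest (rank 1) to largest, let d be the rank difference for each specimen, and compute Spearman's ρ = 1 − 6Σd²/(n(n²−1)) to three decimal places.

Ranks of variable 1: 4, 1, 2, 3, 5
Ranks of variable 2: 5, 2, 4, 1, 3
d = r₁ − r₂: -1, -1, -2, 2, 2
d²: 1, 1, 4, 4, 4; Σd² = 14
ρ = 1 − 6·14/(5·24) = 1 − 84/120 = 0.300

0.300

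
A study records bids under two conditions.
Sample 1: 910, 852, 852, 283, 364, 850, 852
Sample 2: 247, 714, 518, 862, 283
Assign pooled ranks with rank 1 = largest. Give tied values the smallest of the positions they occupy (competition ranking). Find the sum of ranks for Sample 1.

35

Sorted (descending): 910, 862, 852, 852, 852, 850, 714, 518, 364, 283, 283, 247
The 3 values of 852 occupy positions 3–5 → each gets rank 3.
The 2 values of 283 occupy positions 10–11 → each gets rank 10.
Sample 1 values → pooled ranks: 910→1, 852→3, 852→3, 283→10, 364→9, 850→6, 852→3
Rank sum = 1 + 3 + 3 + 10 + 9 + 6 + 3 = 35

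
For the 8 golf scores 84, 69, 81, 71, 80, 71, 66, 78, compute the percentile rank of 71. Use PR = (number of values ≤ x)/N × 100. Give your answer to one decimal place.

N = 8.
Strictly below 71: 2. Equal to 71: 2.
PR = 4/8 × 100 = 50.0

50.0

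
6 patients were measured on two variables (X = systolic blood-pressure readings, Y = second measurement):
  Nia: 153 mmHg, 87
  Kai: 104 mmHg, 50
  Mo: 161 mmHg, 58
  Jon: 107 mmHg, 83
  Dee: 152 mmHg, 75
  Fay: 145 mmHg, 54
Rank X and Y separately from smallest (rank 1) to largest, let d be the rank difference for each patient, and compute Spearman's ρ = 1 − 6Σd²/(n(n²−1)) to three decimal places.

0.429

Ranks of variable 1: 5, 1, 6, 2, 4, 3
Ranks of variable 2: 6, 1, 3, 5, 4, 2
d = r₁ − r₂: -1, 0, 3, -3, 0, 1
d²: 1, 0, 9, 9, 0, 1; Σd² = 20
ρ = 1 − 6·20/(6·35) = 1 − 120/210 = 0.429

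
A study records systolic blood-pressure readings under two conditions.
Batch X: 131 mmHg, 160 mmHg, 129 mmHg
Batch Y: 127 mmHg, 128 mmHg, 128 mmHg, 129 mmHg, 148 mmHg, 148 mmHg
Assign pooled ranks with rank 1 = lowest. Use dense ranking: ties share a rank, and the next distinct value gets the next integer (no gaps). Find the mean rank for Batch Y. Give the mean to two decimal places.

3.00

Sorted (ascending): 127, 128, 128, 129, 129, 131, 148, 148, 160
The 2 values of 128 share dense rank 2.
The 2 values of 129 share dense rank 3.
The 2 values of 148 share dense rank 5.
Remaining distinct values take the next consecutive integers.
Batch Y values → pooled ranks: 127→1, 128→2, 128→2, 129→3, 148→5, 148→5
Mean rank = (1 + 2 + 2 + 3 + 5 + 5) / 6 = 3.00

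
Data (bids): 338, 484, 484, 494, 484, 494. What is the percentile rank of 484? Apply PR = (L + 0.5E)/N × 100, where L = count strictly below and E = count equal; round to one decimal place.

41.7

N = 6.
Strictly below 484: 1. Equal to 484: 3.
PR = (1 + 0.5·3)/6 × 100 = 41.7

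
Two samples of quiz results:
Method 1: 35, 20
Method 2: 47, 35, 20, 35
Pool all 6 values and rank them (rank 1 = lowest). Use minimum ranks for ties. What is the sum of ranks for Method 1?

4

Sorted (ascending): 20, 20, 35, 35, 35, 47
The 2 values of 20 occupy positions 1–2 → each gets rank 1.
The 3 values of 35 occupy positions 3–5 → each gets rank 3.
Method 1 values → pooled ranks: 35→3, 20→1
Rank sum = 3 + 1 = 4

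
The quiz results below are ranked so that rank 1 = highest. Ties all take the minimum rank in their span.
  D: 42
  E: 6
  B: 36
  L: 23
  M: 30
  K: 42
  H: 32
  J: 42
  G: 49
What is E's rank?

9

Sorted (descending): 49, 42, 42, 42, 36, 32, 30, 23, 6
The 3 values of 42 occupy positions 2–4 → each gets rank 2.
E has value 6 → rank 9.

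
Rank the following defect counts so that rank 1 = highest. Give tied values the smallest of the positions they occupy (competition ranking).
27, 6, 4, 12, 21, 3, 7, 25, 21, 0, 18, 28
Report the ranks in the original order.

Sorted (descending): 28, 27, 25, 21, 21, 18, 12, 7, 6, 4, 3, 0
The 2 values of 21 occupy positions 4–5 → each gets rank 4.

2, 9, 10, 7, 4, 11, 8, 3, 4, 12, 6, 1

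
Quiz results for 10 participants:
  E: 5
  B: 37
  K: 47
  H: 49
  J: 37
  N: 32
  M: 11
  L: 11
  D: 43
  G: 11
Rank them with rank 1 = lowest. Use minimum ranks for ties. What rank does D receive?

Sorted (ascending): 5, 11, 11, 11, 32, 37, 37, 43, 47, 49
The 3 values of 11 occupy positions 2–4 → each gets rank 2.
The 2 values of 37 occupy positions 6–7 → each gets rank 6.
D has value 43 → rank 8.

8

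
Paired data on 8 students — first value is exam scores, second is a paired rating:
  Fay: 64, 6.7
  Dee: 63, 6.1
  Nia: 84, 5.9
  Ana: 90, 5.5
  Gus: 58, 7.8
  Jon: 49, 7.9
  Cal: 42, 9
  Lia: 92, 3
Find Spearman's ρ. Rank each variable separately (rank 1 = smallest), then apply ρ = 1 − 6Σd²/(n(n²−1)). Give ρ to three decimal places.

-0.976

Ranks of variable 1: 5, 4, 6, 7, 3, 2, 1, 8
Ranks of variable 2: 5, 4, 3, 2, 6, 7, 8, 1
d = r₁ − r₂: 0, 0, 3, 5, -3, -5, -7, 7
d²: 0, 0, 9, 25, 9, 25, 49, 49; Σd² = 166
ρ = 1 − 6·166/(8·63) = 1 − 996/504 = -0.976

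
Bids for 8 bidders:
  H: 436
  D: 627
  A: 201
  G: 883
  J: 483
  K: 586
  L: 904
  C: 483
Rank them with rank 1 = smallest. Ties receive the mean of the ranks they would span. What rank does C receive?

Sorted (ascending): 201, 436, 483, 483, 586, 627, 883, 904
The 2 values of 483 occupy positions 3–4 → average rank (3+4)/2 = 3.5.
C has value 483 → rank 3.5.

3.5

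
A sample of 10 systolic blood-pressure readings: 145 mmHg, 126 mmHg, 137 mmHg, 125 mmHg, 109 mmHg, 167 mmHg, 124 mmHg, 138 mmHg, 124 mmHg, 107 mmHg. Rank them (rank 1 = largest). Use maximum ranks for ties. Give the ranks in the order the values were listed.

Sorted (descending): 167, 145, 138, 137, 126, 125, 124, 124, 109, 107
The 2 values of 124 occupy positions 7–8 → each gets rank 8.

2, 5, 4, 6, 9, 1, 8, 3, 8, 10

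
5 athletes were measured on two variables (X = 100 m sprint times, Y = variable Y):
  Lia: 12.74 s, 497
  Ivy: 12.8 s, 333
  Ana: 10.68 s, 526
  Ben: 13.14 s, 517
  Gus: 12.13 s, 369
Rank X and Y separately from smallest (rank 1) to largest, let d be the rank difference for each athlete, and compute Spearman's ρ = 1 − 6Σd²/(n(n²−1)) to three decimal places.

-0.300

Ranks of variable 1: 3, 4, 1, 5, 2
Ranks of variable 2: 3, 1, 5, 4, 2
d = r₁ − r₂: 0, 3, -4, 1, 0
d²: 0, 9, 16, 1, 0; Σd² = 26
ρ = 1 − 6·26/(5·24) = 1 − 156/120 = -0.300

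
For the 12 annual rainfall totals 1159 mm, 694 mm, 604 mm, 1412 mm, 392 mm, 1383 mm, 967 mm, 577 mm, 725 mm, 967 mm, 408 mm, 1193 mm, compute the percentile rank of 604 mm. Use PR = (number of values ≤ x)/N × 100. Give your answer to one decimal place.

N = 12.
Strictly below 604: 3. Equal to 604: 1.
PR = 4/12 × 100 = 33.3

33.3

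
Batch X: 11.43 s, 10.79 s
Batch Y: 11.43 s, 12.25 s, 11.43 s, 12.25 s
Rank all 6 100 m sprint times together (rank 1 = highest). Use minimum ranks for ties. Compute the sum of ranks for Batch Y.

Sorted (descending): 12.25, 12.25, 11.43, 11.43, 11.43, 10.79
The 2 values of 12.25 occupy positions 1–2 → each gets rank 1.
The 3 values of 11.43 occupy positions 3–5 → each gets rank 3.
Batch Y values → pooled ranks: 11.43→3, 12.25→1, 11.43→3, 12.25→1
Rank sum = 3 + 1 + 3 + 1 = 8

8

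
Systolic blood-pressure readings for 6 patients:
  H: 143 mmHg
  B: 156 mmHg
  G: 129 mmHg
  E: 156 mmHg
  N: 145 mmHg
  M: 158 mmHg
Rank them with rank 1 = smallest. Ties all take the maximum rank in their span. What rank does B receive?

5

Sorted (ascending): 129, 143, 145, 156, 156, 158
The 2 values of 156 occupy positions 4–5 → each gets rank 5.
B has value 156 mmHg → rank 5.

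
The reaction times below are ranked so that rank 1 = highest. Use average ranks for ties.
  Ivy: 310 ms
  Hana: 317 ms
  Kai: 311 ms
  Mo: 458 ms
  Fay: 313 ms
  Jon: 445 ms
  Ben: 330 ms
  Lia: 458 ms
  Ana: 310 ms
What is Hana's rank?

5

Sorted (descending): 458, 458, 445, 330, 317, 313, 311, 310, 310
The 2 values of 458 occupy positions 1–2 → average rank (1+2)/2 = 1.5.
The 2 values of 310 occupy positions 8–9 → average rank (8+9)/2 = 8.5.
Hana has value 317 ms → rank 5.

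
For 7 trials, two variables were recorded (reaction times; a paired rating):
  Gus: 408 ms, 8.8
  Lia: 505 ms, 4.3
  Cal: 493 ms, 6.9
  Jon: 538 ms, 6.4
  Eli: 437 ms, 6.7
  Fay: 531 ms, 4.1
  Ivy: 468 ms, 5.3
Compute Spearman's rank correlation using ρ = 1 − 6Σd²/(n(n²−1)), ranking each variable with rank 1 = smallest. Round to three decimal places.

-0.643

Ranks of variable 1: 1, 5, 4, 7, 2, 6, 3
Ranks of variable 2: 7, 2, 6, 4, 5, 1, 3
d = r₁ − r₂: -6, 3, -2, 3, -3, 5, 0
d²: 36, 9, 4, 9, 9, 25, 0; Σd² = 92
ρ = 1 − 6·92/(7·48) = 1 − 552/336 = -0.643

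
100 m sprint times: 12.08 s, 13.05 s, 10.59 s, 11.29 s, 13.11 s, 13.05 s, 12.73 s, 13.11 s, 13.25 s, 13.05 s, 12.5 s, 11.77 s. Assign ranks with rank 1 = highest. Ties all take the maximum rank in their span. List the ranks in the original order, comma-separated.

9, 6, 12, 11, 3, 6, 7, 3, 1, 6, 8, 10

Sorted (descending): 13.25, 13.11, 13.11, 13.05, 13.05, 13.05, 12.73, 12.5, 12.08, 11.77, 11.29, 10.59
The 2 values of 13.11 occupy positions 2–3 → each gets rank 3.
The 3 values of 13.05 occupy positions 4–6 → each gets rank 6.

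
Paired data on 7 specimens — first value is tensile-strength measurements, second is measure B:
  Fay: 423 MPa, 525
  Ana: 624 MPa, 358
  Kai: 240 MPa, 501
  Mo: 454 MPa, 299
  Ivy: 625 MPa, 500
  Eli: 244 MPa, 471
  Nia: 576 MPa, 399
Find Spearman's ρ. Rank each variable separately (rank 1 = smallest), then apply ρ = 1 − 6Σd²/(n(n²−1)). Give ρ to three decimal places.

-0.393

Ranks of variable 1: 3, 6, 1, 4, 7, 2, 5
Ranks of variable 2: 7, 2, 6, 1, 5, 4, 3
d = r₁ − r₂: -4, 4, -5, 3, 2, -2, 2
d²: 16, 16, 25, 9, 4, 4, 4; Σd² = 78
ρ = 1 − 6·78/(7·48) = 1 − 468/336 = -0.393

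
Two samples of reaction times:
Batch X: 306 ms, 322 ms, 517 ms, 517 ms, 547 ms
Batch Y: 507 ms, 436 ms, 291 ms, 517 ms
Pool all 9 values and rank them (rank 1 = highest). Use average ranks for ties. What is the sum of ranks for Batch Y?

Sorted (descending): 547, 517, 517, 517, 507, 436, 322, 306, 291
The 3 values of 517 occupy positions 2–4 → average rank 3.
Batch Y values → pooled ranks: 507→5, 436→6, 291→9, 517→3
Rank sum = 5 + 6 + 9 + 3 = 23

23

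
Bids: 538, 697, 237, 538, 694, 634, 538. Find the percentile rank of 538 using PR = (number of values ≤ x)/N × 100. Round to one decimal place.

N = 7.
Strictly below 538: 1. Equal to 538: 3.
PR = 4/7 × 100 = 57.1

57.1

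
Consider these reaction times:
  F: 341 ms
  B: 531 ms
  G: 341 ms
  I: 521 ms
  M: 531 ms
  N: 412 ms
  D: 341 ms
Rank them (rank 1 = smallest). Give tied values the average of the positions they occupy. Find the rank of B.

Sorted (ascending): 341, 341, 341, 412, 521, 531, 531
The 3 values of 341 occupy positions 1–3 → average rank 2.
The 2 values of 531 occupy positions 6–7 → average rank (6+7)/2 = 6.5.
B has value 531 ms → rank 6.5.

6.5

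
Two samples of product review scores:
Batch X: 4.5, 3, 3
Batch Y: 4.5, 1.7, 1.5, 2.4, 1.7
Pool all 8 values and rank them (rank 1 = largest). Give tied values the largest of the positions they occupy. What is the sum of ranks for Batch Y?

Sorted (descending): 4.5, 4.5, 3, 3, 2.4, 1.7, 1.7, 1.5
The 2 values of 4.5 occupy positions 1–2 → each gets rank 2.
The 2 values of 3 occupy positions 3–4 → each gets rank 4.
The 2 values of 1.7 occupy positions 6–7 → each gets rank 7.
Batch Y values → pooled ranks: 4.5→2, 1.7→7, 1.5→8, 2.4→5, 1.7→7
Rank sum = 2 + 7 + 8 + 5 + 7 = 29

29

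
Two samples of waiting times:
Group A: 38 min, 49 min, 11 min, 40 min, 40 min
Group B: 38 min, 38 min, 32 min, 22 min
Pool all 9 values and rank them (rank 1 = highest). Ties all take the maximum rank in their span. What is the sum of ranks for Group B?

Sorted (descending): 49, 40, 40, 38, 38, 38, 32, 22, 11
The 2 values of 40 occupy positions 2–3 → each gets rank 3.
The 3 values of 38 occupy positions 4–6 → each gets rank 6.
Group B values → pooled ranks: 38→6, 38→6, 32→7, 22→8
Rank sum = 6 + 6 + 7 + 8 = 27

27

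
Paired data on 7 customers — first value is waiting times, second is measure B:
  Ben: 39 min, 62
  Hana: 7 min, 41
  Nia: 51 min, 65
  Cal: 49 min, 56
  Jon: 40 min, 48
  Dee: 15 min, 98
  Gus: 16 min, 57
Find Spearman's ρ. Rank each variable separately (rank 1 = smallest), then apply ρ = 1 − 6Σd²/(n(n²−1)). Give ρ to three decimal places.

Ranks of variable 1: 4, 1, 7, 6, 5, 2, 3
Ranks of variable 2: 5, 1, 6, 3, 2, 7, 4
d = r₁ − r₂: -1, 0, 1, 3, 3, -5, -1
d²: 1, 0, 1, 9, 9, 25, 1; Σd² = 46
ρ = 1 − 6·46/(7·48) = 1 − 276/336 = 0.179

0.179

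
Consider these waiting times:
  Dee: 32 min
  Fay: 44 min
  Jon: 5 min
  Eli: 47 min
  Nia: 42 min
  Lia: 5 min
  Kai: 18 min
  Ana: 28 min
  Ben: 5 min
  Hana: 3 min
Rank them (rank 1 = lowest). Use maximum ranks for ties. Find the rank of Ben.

4

Sorted (ascending): 3, 5, 5, 5, 18, 28, 32, 42, 44, 47
The 3 values of 5 occupy positions 2–4 → each gets rank 4.
Ben has value 5 min → rank 4.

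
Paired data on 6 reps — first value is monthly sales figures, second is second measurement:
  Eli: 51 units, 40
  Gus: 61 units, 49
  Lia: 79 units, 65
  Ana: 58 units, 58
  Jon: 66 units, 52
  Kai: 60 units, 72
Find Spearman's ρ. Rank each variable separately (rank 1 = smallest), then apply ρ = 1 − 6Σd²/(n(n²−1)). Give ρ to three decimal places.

0.371

Ranks of variable 1: 1, 4, 6, 2, 5, 3
Ranks of variable 2: 1, 2, 5, 4, 3, 6
d = r₁ − r₂: 0, 2, 1, -2, 2, -3
d²: 0, 4, 1, 4, 4, 9; Σd² = 22
ρ = 1 − 6·22/(6·35) = 1 − 132/210 = 0.371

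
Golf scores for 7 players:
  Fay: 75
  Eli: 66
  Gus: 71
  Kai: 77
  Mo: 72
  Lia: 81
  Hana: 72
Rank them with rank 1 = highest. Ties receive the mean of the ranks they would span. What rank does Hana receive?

4.5

Sorted (descending): 81, 77, 75, 72, 72, 71, 66
The 2 values of 72 occupy positions 4–5 → average rank (4+5)/2 = 4.5.
Hana has value 72 → rank 4.5.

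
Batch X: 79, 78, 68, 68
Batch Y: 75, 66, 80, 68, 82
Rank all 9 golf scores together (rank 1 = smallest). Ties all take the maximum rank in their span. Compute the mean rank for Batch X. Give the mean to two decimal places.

5.25

Sorted (ascending): 66, 68, 68, 68, 75, 78, 79, 80, 82
The 3 values of 68 occupy positions 2–4 → each gets rank 4.
Batch X values → pooled ranks: 79→7, 78→6, 68→4, 68→4
Mean rank = (7 + 6 + 4 + 4) / 4 = 5.25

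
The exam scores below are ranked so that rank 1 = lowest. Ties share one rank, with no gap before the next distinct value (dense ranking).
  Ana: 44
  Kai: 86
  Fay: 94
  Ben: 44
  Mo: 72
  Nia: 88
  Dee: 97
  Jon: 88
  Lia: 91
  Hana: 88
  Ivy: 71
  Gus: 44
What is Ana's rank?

1

Sorted (ascending): 44, 44, 44, 71, 72, 86, 88, 88, 88, 91, 94, 97
The 3 values of 44 share dense rank 1.
The 3 values of 88 share dense rank 5.
Remaining distinct values take the next consecutive integers.
Ana has value 44 → rank 1.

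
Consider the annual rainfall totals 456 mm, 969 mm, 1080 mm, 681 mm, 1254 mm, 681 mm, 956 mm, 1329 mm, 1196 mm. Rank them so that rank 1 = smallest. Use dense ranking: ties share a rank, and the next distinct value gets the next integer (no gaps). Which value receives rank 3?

Sorted (ascending): 456, 681, 681, 956, 969, 1080, 1196, 1254, 1329
The 2 values of 681 share dense rank 2.
Remaining distinct values take the next consecutive integers.
Rank 3 → value 956.

956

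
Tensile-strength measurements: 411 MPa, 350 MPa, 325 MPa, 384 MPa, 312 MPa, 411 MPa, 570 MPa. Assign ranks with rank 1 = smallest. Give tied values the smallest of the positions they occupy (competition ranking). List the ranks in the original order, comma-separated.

5, 3, 2, 4, 1, 5, 7

Sorted (ascending): 312, 325, 350, 384, 411, 411, 570
The 2 values of 411 occupy positions 5–6 → each gets rank 5.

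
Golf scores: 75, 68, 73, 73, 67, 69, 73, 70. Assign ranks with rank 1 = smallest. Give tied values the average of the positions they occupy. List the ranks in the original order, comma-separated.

8, 2, 6, 6, 1, 3, 6, 4

Sorted (ascending): 67, 68, 69, 70, 73, 73, 73, 75
The 3 values of 73 occupy positions 5–7 → average rank 6.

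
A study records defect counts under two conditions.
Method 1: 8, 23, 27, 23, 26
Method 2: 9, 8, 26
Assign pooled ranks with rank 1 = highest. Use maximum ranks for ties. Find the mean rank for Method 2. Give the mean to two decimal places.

5.67

Sorted (descending): 27, 26, 26, 23, 23, 9, 8, 8
The 2 values of 26 occupy positions 2–3 → each gets rank 3.
The 2 values of 23 occupy positions 4–5 → each gets rank 5.
The 2 values of 8 occupy positions 7–8 → each gets rank 8.
Method 2 values → pooled ranks: 9→6, 8→8, 26→3
Mean rank = (6 + 8 + 3) / 3 = 5.67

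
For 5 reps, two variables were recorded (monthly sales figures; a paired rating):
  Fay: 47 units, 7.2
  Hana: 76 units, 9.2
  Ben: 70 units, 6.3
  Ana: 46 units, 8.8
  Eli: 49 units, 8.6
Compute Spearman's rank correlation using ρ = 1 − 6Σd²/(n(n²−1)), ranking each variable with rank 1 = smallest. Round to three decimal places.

0.100

Ranks of variable 1: 2, 5, 4, 1, 3
Ranks of variable 2: 2, 5, 1, 4, 3
d = r₁ − r₂: 0, 0, 3, -3, 0
d²: 0, 0, 9, 9, 0; Σd² = 18
ρ = 1 − 6·18/(5·24) = 1 − 108/120 = 0.100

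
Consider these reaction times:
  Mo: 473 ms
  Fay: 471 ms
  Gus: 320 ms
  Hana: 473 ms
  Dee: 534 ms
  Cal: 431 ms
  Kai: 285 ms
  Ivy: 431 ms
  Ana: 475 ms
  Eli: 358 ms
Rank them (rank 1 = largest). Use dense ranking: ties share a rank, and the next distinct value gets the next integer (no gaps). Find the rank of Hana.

Sorted (descending): 534, 475, 473, 473, 471, 431, 431, 358, 320, 285
The 2 values of 473 share dense rank 3.
The 2 values of 431 share dense rank 5.
Remaining distinct values take the next consecutive integers.
Hana has value 473 ms → rank 3.

3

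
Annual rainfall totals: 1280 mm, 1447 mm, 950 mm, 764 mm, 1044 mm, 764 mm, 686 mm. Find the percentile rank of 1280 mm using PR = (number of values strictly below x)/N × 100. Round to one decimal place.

71.4

N = 7.
Strictly below 1280: 5. Equal to 1280: 1.
PR = 5/7 × 100 = 71.4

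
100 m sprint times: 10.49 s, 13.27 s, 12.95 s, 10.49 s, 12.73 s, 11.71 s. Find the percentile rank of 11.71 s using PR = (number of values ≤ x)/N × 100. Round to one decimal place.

50.0

N = 6.
Strictly below 11.71: 2. Equal to 11.71: 1.
PR = 3/6 × 100 = 50.0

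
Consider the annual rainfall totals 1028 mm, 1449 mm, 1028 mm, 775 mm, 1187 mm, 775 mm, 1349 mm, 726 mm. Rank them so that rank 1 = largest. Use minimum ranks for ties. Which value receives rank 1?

1449

Sorted (descending): 1449, 1349, 1187, 1028, 1028, 775, 775, 726
The 2 values of 1028 occupy positions 4–5 → each gets rank 4.
The 2 values of 775 occupy positions 6–7 → each gets rank 6.
Rank 1 → value 1449.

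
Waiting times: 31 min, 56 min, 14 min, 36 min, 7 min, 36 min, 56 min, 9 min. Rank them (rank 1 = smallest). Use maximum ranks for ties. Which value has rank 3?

14

Sorted (ascending): 7, 9, 14, 31, 36, 36, 56, 56
The 2 values of 36 occupy positions 5–6 → each gets rank 6.
The 2 values of 56 occupy positions 7–8 → each gets rank 8.
Rank 3 → value 14.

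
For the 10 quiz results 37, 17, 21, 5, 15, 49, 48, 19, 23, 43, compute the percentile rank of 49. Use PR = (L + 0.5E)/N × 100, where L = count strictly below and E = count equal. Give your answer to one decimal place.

N = 10.
Strictly below 49: 9. Equal to 49: 1.
PR = (9 + 0.5·1)/10 × 100 = 95.0

95.0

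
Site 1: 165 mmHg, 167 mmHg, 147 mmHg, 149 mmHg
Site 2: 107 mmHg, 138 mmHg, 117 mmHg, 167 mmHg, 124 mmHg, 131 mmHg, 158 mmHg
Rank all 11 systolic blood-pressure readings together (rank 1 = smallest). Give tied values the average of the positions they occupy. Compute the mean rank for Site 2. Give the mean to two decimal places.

Sorted (ascending): 107, 117, 124, 131, 138, 147, 149, 158, 165, 167, 167
The 2 values of 167 occupy positions 10–11 → average rank (10+11)/2 = 10.5.
Site 2 values → pooled ranks: 107→1, 138→5, 117→2, 167→10.5, 124→3, 131→4, 158→8
Mean rank = (1 + 5 + 2 + 10.5 + 3 + 4 + 8) / 7 = 4.79

4.79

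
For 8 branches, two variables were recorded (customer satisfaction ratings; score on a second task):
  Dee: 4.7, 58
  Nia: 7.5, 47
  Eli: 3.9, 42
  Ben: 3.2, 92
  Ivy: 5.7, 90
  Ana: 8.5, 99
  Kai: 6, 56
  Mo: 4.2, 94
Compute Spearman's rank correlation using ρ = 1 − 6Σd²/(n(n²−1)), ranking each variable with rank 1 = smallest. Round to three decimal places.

Ranks of variable 1: 4, 7, 2, 1, 5, 8, 6, 3
Ranks of variable 2: 4, 2, 1, 6, 5, 8, 3, 7
d = r₁ − r₂: 0, 5, 1, -5, 0, 0, 3, -4
d²: 0, 25, 1, 25, 0, 0, 9, 16; Σd² = 76
ρ = 1 − 6·76/(8·63) = 1 − 456/504 = 0.095

0.095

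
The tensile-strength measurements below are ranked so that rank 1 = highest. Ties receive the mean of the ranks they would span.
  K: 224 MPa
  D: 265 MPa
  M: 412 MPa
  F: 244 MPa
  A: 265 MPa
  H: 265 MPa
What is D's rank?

Sorted (descending): 412, 265, 265, 265, 244, 224
The 3 values of 265 occupy positions 2–4 → average rank 3.
D has value 265 MPa → rank 3.

3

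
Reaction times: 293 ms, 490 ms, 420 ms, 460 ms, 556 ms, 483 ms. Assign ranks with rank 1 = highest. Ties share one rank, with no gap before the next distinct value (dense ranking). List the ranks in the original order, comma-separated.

Sorted (descending): 556, 490, 483, 460, 420, 293
No ties — each value takes its position as its rank.

6, 2, 5, 4, 1, 3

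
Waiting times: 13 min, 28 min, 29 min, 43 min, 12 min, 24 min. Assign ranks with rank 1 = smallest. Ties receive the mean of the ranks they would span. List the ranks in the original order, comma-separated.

2, 4, 5, 6, 1, 3

Sorted (ascending): 12, 13, 24, 28, 29, 43
No ties — each value takes its position as its rank.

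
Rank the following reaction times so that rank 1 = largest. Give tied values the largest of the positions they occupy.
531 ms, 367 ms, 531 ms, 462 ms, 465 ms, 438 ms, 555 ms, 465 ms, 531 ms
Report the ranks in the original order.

4, 9, 4, 7, 6, 8, 1, 6, 4

Sorted (descending): 555, 531, 531, 531, 465, 465, 462, 438, 367
The 3 values of 531 occupy positions 2–4 → each gets rank 4.
The 2 values of 465 occupy positions 5–6 → each gets rank 6.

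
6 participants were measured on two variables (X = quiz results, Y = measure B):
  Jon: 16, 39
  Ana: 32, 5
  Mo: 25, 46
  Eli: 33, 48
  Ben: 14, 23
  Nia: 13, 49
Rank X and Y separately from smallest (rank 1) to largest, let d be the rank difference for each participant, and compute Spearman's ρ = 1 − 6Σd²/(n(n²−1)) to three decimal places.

-0.200

Ranks of variable 1: 3, 5, 4, 6, 2, 1
Ranks of variable 2: 3, 1, 4, 5, 2, 6
d = r₁ − r₂: 0, 4, 0, 1, 0, -5
d²: 0, 16, 0, 1, 0, 25; Σd² = 42
ρ = 1 − 6·42/(6·35) = 1 − 252/210 = -0.200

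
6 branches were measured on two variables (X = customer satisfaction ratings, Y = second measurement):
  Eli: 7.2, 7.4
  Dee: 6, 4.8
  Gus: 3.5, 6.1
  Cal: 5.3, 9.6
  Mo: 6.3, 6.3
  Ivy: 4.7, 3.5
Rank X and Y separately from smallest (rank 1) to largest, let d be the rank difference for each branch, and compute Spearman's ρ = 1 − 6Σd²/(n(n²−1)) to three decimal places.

0.429

Ranks of variable 1: 6, 4, 1, 3, 5, 2
Ranks of variable 2: 5, 2, 3, 6, 4, 1
d = r₁ − r₂: 1, 2, -2, -3, 1, 1
d²: 1, 4, 4, 9, 1, 1; Σd² = 20
ρ = 1 − 6·20/(6·35) = 1 − 120/210 = 0.429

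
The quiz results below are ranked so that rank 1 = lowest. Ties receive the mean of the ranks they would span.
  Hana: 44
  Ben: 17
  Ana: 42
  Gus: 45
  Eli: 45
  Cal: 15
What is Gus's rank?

Sorted (ascending): 15, 17, 42, 44, 45, 45
The 2 values of 45 occupy positions 5–6 → average rank (5+6)/2 = 5.5.
Gus has value 45 → rank 5.5.

5.5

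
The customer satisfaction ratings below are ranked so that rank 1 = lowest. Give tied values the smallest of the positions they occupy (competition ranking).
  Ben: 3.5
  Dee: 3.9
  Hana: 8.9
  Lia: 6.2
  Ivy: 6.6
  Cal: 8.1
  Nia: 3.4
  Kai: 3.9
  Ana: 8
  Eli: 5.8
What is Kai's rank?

3

Sorted (ascending): 3.4, 3.5, 3.9, 3.9, 5.8, 6.2, 6.6, 8, 8.1, 8.9
The 2 values of 3.9 occupy positions 3–4 → each gets rank 3.
Kai has value 3.9 → rank 3.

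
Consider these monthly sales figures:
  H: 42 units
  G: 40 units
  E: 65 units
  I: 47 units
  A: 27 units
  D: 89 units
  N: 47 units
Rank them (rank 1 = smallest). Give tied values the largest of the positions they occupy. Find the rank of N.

Sorted (ascending): 27, 40, 42, 47, 47, 65, 89
The 2 values of 47 occupy positions 4–5 → each gets rank 5.
N has value 47 units → rank 5.

5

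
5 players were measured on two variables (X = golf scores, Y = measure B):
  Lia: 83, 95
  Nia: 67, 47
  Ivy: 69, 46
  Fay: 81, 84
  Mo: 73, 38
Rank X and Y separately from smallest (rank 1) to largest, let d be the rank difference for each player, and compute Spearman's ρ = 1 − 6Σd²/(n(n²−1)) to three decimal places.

0.600

Ranks of variable 1: 5, 1, 2, 4, 3
Ranks of variable 2: 5, 3, 2, 4, 1
d = r₁ − r₂: 0, -2, 0, 0, 2
d²: 0, 4, 0, 0, 4; Σd² = 8
ρ = 1 − 6·8/(5·24) = 1 − 48/120 = 0.600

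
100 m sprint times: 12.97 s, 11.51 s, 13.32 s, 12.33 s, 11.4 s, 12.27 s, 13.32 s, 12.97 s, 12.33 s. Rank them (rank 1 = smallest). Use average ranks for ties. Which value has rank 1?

11.4

Sorted (ascending): 11.4, 11.51, 12.27, 12.33, 12.33, 12.97, 12.97, 13.32, 13.32
The 2 values of 12.33 occupy positions 4–5 → average rank (4+5)/2 = 4.5.
The 2 values of 12.97 occupy positions 6–7 → average rank (6+7)/2 = 6.5.
The 2 values of 13.32 occupy positions 8–9 → average rank (8+9)/2 = 8.5.
Rank 1 → value 11.4.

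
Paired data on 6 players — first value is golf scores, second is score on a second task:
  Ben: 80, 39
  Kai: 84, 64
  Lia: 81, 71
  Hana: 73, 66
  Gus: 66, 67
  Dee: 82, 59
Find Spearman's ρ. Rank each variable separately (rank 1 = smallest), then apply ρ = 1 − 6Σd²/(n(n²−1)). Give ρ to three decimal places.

Ranks of variable 1: 3, 6, 4, 2, 1, 5
Ranks of variable 2: 1, 3, 6, 4, 5, 2
d = r₁ − r₂: 2, 3, -2, -2, -4, 3
d²: 4, 9, 4, 4, 16, 9; Σd² = 46
ρ = 1 − 6·46/(6·35) = 1 − 276/210 = -0.314

-0.314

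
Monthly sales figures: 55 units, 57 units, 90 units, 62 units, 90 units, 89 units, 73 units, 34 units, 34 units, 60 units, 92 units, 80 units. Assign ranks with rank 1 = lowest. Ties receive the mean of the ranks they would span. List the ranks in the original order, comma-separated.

3, 4, 10.5, 6, 10.5, 9, 7, 1.5, 1.5, 5, 12, 8

Sorted (ascending): 34, 34, 55, 57, 60, 62, 73, 80, 89, 90, 90, 92
The 2 values of 34 occupy positions 1–2 → average rank (1+2)/2 = 1.5.
The 2 values of 90 occupy positions 10–11 → average rank (10+11)/2 = 10.5.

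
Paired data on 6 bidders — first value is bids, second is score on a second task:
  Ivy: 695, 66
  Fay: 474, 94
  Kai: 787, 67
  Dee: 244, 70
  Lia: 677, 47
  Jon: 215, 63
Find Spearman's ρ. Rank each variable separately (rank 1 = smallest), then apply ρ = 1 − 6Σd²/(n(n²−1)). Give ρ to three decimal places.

-0.029

Ranks of variable 1: 5, 3, 6, 2, 4, 1
Ranks of variable 2: 3, 6, 4, 5, 1, 2
d = r₁ − r₂: 2, -3, 2, -3, 3, -1
d²: 4, 9, 4, 9, 9, 1; Σd² = 36
ρ = 1 − 6·36/(6·35) = 1 − 216/210 = -0.029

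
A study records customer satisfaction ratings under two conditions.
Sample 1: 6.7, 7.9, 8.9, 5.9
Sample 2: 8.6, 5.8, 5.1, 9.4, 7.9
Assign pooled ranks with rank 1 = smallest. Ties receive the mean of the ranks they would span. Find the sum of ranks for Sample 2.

Sorted (ascending): 5.1, 5.8, 5.9, 6.7, 7.9, 7.9, 8.6, 8.9, 9.4
The 2 values of 7.9 occupy positions 5–6 → average rank (5+6)/2 = 5.5.
Sample 2 values → pooled ranks: 8.6→7, 5.8→2, 5.1→1, 9.4→9, 7.9→5.5
Rank sum = 7 + 2 + 1 + 9 + 5.5 = 24.5

24.5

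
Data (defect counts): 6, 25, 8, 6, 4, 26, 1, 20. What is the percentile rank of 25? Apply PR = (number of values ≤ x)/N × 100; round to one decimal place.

N = 8.
Strictly below 25: 6. Equal to 25: 1.
PR = 7/8 × 100 = 87.5

87.5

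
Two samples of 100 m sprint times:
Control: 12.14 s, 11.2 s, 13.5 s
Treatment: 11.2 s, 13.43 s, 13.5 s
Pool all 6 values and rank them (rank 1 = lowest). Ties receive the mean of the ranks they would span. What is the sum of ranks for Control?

10

Sorted (ascending): 11.2, 11.2, 12.14, 13.43, 13.5, 13.5
The 2 values of 11.2 occupy positions 1–2 → average rank (1+2)/2 = 1.5.
The 2 values of 13.5 occupy positions 5–6 → average rank (5+6)/2 = 5.5.
Control values → pooled ranks: 12.14→3, 11.2→1.5, 13.5→5.5
Rank sum = 3 + 1.5 + 5.5 = 10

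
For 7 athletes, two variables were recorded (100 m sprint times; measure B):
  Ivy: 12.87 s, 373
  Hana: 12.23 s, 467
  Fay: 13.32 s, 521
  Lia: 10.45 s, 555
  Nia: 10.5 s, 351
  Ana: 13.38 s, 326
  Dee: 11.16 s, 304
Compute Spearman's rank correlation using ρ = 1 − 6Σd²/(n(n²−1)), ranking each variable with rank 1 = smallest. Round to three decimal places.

-0.214

Ranks of variable 1: 5, 4, 6, 1, 2, 7, 3
Ranks of variable 2: 4, 5, 6, 7, 3, 2, 1
d = r₁ − r₂: 1, -1, 0, -6, -1, 5, 2
d²: 1, 1, 0, 36, 1, 25, 4; Σd² = 68
ρ = 1 − 6·68/(7·48) = 1 − 408/336 = -0.214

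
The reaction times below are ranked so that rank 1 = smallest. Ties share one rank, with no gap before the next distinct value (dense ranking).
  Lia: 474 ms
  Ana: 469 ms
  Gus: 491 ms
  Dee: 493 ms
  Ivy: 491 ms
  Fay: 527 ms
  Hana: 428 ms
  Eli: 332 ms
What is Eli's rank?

1

Sorted (ascending): 332, 428, 469, 474, 491, 491, 493, 527
The 2 values of 491 share dense rank 5.
Remaining distinct values take the next consecutive integers.
Eli has value 332 ms → rank 1.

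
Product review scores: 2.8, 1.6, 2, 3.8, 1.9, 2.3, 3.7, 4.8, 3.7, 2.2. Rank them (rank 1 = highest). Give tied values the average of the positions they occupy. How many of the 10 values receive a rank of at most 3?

Sorted (descending): 4.8, 3.8, 3.7, 3.7, 2.8, 2.3, 2.2, 2, 1.9, 1.6
The 2 values of 3.7 occupy positions 3–4 → average rank (3+4)/2 = 3.5.
Ranks ≤ 3: {1, 2} → 2 values.

2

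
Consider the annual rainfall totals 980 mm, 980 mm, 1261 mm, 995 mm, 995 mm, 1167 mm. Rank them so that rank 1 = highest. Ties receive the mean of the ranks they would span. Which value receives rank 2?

Sorted (descending): 1261, 1167, 995, 995, 980, 980
The 2 values of 995 occupy positions 3–4 → average rank (3+4)/2 = 3.5.
The 2 values of 980 occupy positions 5–6 → average rank (5+6)/2 = 5.5.
Rank 2 → value 1167.

1167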